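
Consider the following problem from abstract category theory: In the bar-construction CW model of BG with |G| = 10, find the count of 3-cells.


In the bar-construction CW model of BG, the n-cells are indexed by
n-tuples [g_1|...|g_n] of non-identity elements of G (degenerate
simplices with some g_i = e do not contribute cells), so there are
(|G| - 1)^n n-cells.
For dim = 3 with |G| = 10:
cells = (10 - 1)^3 = 9^3 = 729

729


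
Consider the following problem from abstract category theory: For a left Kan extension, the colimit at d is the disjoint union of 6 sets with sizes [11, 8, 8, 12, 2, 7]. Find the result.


Pointwise, the left Kan extension (Lan_F H)(d) is the colimit, indexed
by the comma category (F downarrow d), of H composed with the
projection (F downarrow d) -> C. Here that colimit is given
as a coproduct (disjoint union) of sets, so its cardinality is the
sum of the sizes of the summands.
Coproduct of sets with sizes: 11 + 8 + 8 + 12 + 2 + 7
= 48

48


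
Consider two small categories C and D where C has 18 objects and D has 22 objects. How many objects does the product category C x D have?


The product category C x D has objects that are pairs (c, d).
Number of pairs = |Ob(C)| * |Ob(D)| = 18 * 22 = 396

396


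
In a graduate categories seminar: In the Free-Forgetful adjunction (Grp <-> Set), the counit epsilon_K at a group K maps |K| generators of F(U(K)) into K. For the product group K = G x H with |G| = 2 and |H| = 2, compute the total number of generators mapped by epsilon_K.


The counit epsilon_K: F(U(K)) -> K of the Free-Forgetful adjunction
maps |K| generators of F(U(K)) into K. For K = G x H (the product group),
|G x H| = |G| * |H|.
Total generators mapped = 2 * 2 = 4.

4


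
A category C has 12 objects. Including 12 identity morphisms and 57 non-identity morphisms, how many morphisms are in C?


Each object has an identity morphism, giving 12 identities.
Adding the 57 non-identity morphisms:
Total = 12 + 57 = 69

69


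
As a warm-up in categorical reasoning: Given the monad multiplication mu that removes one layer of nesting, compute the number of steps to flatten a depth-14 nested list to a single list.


Each application of mu: T^2 -> T removes one layer of nesting.
Starting at depth 14 (i.e., T^14(X)), we need to reach T(X).
Number of mu applications = 14 - 1 = 13

13


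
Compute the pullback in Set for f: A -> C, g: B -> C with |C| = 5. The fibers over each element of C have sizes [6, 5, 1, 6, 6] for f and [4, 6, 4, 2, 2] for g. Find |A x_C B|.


The pullback A x_C B consists of pairs (a, b) with f(a) = g(b).
For each element c in C, the fiber product has |f^-1(c)| * |g^-1(c)| elements.
Summing over C: 6 * 4 + 5 * 6 + 1 * 4 + 6 * 2 + 6 * 2
= 24 + 30 + 4 + 12 + 12 = 82

82


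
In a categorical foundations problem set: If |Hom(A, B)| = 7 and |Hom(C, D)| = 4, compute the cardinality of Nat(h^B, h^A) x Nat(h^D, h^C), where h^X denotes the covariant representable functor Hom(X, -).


By the Yoneda lemma, Nat(h^B, h^A) is isomorphic to Hom(A, B),
so |Nat(h^B, h^A)| = |Hom(A, B)| and |Nat(h^D, h^C)| = |Hom(C, D)|.
|Hom(A, B)| = 7, |Hom(C, D)| = 4.
|Nat(h^B, h^A) x Nat(h^D, h^C)| = 7 * 4 = 28

28


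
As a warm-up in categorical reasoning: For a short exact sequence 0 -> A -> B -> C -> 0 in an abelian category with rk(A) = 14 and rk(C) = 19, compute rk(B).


For a short exact sequence 0 -> A -> B -> C -> 0,
rank is additive: rank(B) = rank(A) + rank(C).
rank(B) = 14 + 19 = 33

33


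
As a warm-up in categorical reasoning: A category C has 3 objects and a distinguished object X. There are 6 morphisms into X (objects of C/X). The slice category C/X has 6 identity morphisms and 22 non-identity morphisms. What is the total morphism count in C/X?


In the slice category C/X, objects are morphisms to X.
Identity morphisms: 6 (one per object of C/X).
Non-identity morphisms: 22.
Total = 6 + 22 = 28

28


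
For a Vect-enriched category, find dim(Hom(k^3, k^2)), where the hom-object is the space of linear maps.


In Vect-enriched categories, Hom(k^n, k^m) is the space of m x n matrices.
dim(Hom(k^3, k^2)) = 2 * 3 = 6

6


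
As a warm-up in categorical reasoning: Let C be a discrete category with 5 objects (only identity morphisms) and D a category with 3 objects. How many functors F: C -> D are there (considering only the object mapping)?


A functor from a discrete category C to D is determined by
where each object maps. Each of the 5 objects of C can map
to any of the 3 objects of D independently.
Number of functors = 3^5 = 243

243


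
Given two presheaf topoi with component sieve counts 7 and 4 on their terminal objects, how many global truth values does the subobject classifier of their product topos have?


In a product of presheaf topoi E_1 x E_2, the subobject classifier
is Omega = Omega_1 x Omega_2 (componentwise), so
|Omega(top)| = |Omega_1(top_1)| * |Omega_2(top_2)|.
= 7 * 4 = 28.

28


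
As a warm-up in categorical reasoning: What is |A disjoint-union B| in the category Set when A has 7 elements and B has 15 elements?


In Set, the coproduct A + B is the disjoint union.
|A + B| = |A| + |B| = 7 + 15 = 22

22


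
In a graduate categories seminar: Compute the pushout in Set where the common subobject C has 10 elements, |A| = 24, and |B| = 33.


The pushout A +_C B identifies the images of C in A and B.
|A +_C B| = |A| + |B| - |C| (for injections).
= 24 + 33 - 10 = 47

47


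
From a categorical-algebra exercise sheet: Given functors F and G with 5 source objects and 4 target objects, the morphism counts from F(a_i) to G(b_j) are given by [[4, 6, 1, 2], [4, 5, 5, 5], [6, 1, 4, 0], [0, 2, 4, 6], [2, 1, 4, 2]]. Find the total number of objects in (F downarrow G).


Objects of (F downarrow G) are triples (a, b, h: F(a)->G(b)).
The count equals the sum of all entries in the hom-matrix.
sum(row 0) = 13
sum(row 1) = 19
sum(row 2) = 11
sum(row 3) = 12
sum(row 4) = 9
Grand total = 64

64


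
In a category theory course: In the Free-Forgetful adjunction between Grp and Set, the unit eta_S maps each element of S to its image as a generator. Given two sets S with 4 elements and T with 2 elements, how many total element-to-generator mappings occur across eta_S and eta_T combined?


The unit eta_X: X -> U(F(X)) of the Free-Forgetful adjunction
maps each element of X to a generator of F(X). For X = S + T (disjoint
union in Set), |S + T| = |S| + |T|.
Total mappings = 4 + 2 = 6.

6


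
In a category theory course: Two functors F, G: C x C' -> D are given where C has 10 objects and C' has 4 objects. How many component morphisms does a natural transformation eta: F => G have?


A natural transformation eta: F => G assigns one component morphism per
object of the domain category.
The domain is the product category C x C', so
|Ob(C x C')| = |Ob(C)| * |Ob(C')| = 10 * 4 = 40.
Therefore eta has 40 component morphisms.

40


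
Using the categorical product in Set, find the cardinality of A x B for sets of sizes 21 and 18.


In Set, the product A x B is the Cartesian product.
By the universal property, |A x B| = |A| * |B|.
|A x B| = 21 * 18 = 378

378


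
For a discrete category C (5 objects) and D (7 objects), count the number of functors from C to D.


A functor from a discrete category C to D is determined by
where each object maps. Each of the 5 objects of C can map
to any of the 7 objects of D independently.
Number of functors = 7^5 = 16807

16807


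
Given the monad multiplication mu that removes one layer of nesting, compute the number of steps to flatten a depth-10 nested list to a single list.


Each application of mu: T^2 -> T removes one layer of nesting.
Starting at depth 10 (i.e., T^10(X)), we need to reach T(X).
Number of mu applications = 10 - 1 = 9

9


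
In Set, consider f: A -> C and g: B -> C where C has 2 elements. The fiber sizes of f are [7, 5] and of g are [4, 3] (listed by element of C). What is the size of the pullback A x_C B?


The pullback A x_C B consists of pairs (a, b) with f(a) = g(b).
For each element c in C, the fiber product has |f^-1(c)| * |g^-1(c)| elements.
Summing over C: 7 * 4 + 5 * 3
= 28 + 15 = 43

43


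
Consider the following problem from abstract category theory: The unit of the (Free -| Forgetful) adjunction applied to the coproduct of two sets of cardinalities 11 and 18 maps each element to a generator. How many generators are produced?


The unit eta_X: X -> U(F(X)) of the Free-Forgetful adjunction
maps each element of X to a generator of F(X). For X = S + T (disjoint
union in Set), |S + T| = |S| + |T|.
Total mappings = 11 + 18 = 29.

29


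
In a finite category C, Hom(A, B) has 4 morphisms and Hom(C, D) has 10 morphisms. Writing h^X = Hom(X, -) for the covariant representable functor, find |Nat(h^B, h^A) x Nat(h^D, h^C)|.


By the Yoneda lemma, Nat(h^B, h^A) is isomorphic to Hom(A, B),
so |Nat(h^B, h^A)| = |Hom(A, B)| and |Nat(h^D, h^C)| = |Hom(C, D)|.
|Hom(A, B)| = 4, |Hom(C, D)| = 10.
|Nat(h^B, h^A) x Nat(h^D, h^C)| = 4 * 10 = 40

40


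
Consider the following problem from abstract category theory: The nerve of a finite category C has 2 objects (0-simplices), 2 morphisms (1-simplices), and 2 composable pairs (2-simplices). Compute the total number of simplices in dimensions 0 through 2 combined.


The 2-skeleton of the nerve N(C) consists of simplices in dimensions 0, 1, 2:
  |N(C)_0| = 2 (objects)
  |N(C)_1| = 2 (morphisms)
  |N(C)_2| = 2 (composable pairs)
Total = 2 + 2 + 2 = 6

6


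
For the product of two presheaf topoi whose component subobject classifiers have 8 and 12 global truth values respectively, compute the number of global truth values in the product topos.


In a product of presheaf topoi E_1 x E_2, the subobject classifier
is Omega = Omega_1 x Omega_2 (componentwise), so
|Omega(top)| = |Omega_1(top_1)| * |Omega_2(top_2)|.
= 8 * 12 = 96.

96


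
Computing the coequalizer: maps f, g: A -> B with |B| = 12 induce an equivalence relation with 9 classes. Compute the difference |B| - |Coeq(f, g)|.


The coequalizer Coeq(f, g) = B / ~ has one element per equivalence class.
|B| = 12, |Coeq(f, g)| = 9.
|B| - |Coeq(f, g)| = 12 - 9 = 3.

3


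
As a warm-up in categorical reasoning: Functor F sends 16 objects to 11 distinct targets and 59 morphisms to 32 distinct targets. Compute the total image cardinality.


The image of F consists of distinct objects and distinct morphisms.
|Im(F)| on objects = 11
|Im(F)| on morphisms = 32
Total image cardinality = 11 + 32 = 43

43


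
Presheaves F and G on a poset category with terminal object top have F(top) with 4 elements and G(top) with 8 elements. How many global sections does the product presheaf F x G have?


Global sections of a presheaf on a poset with terminal top satisfy
Gamma(H) ~ H(top). Presheaves admit pointwise products, so
(F x G)(top) = F(top) x G(top) (Cartesian product).
|Gamma(F x G)| = |F(top)| * |G(top)| = 4 * 8 = 32.

32


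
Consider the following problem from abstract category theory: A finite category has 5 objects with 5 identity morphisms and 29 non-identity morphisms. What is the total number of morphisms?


Each object has an identity morphism, giving 5 identities.
Adding the 29 non-identity morphisms:
Total = 5 + 29 = 34

34


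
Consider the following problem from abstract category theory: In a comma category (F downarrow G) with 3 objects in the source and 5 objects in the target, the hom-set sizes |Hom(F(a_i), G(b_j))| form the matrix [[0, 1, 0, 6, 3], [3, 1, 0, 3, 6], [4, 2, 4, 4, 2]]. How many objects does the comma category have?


Objects of (F downarrow G) are triples (a, b, h: F(a)->G(b)).
The count equals the sum of all entries in the hom-matrix.
sum(row 0) = 10
sum(row 1) = 13
sum(row 2) = 16
Grand total = 39

39


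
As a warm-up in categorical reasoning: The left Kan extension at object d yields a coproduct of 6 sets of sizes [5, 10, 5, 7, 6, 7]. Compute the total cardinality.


Pointwise, the left Kan extension (Lan_F H)(d) is the colimit, indexed
by the comma category (F downarrow d), of H composed with the
projection (F downarrow d) -> C. Here that colimit is given
as a coproduct (disjoint union) of sets, so its cardinality is the
sum of the sizes of the summands.
Coproduct of sets with sizes: 5 + 10 + 5 + 7 + 6 + 7
= 40

40


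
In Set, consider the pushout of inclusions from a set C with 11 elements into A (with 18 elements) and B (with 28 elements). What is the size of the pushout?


The pushout A +_C B identifies the images of C in A and B.
|A +_C B| = |A| + |B| - |C| (for injections).
= 18 + 28 - 11 = 35

35


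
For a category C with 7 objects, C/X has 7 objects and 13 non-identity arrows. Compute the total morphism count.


In the slice category C/X, objects are morphisms to X.
Identity morphisms: 7 (one per object of C/X).
Non-identity morphisms: 13.
Total = 7 + 13 = 20

20


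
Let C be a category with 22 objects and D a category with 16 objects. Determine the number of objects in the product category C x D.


The product category C x D has objects that are pairs (c, d).
Number of pairs = |Ob(C)| * |Ob(D)| = 22 * 16 = 352

352


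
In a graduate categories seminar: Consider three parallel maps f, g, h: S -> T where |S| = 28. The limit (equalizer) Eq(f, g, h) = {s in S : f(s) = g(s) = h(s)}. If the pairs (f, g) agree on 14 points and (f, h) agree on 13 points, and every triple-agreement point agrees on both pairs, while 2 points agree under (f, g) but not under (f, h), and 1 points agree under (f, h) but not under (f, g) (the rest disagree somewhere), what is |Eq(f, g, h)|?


Eq(f, g, h) is the triple-agreement set: points in S where all three
maps take the same value. Using inclusion-exclusion on the pairwise data:
Pair (f, g) agrees on 14 points; pair (f, h) on 13 points.
Points agreeing under (f, g) but not (f, h) = 2; under (f, h) but not (f, g) = 1.
Triple-agreement = agreement-in-(f, g) minus points that agree under (f, g) but not (f, h):
|Eq(f, g, h)| = 14 - 2 = 12
(cross-check via (f, h): 13 - 1 = 12.)

12


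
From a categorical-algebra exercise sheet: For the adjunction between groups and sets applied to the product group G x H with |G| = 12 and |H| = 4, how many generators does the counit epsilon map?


The counit epsilon_K: F(U(K)) -> K of the Free-Forgetful adjunction
maps |K| generators of F(U(K)) into K. For K = G x H (the product group),
|G x H| = |G| * |H|.
Total generators mapped = 12 * 4 = 48.

48


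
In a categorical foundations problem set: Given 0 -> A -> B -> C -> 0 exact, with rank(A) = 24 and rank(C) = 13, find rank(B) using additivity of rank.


For a short exact sequence 0 -> A -> B -> C -> 0,
rank is additive: rank(B) = rank(A) + rank(C).
rank(B) = 24 + 13 = 37

37


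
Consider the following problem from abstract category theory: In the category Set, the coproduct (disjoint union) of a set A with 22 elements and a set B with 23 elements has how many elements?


In Set, the coproduct A + B is the disjoint union.
|A + B| = |A| + |B| = 22 + 23 = 45

45


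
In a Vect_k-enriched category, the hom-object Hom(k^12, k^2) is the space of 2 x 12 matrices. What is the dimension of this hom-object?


In Vect-enriched categories, Hom(k^n, k^m) is the space of m x n matrices.
dim(Hom(k^12, k^2)) = 2 * 12 = 24

24


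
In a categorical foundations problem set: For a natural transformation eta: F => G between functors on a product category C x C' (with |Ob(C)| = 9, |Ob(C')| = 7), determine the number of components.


A natural transformation eta: F => G assigns one component morphism per
object of the domain category.
The domain is the product category C x C', so
|Ob(C x C')| = |Ob(C)| * |Ob(C')| = 9 * 7 = 63.
Therefore eta has 63 component morphisms.

63


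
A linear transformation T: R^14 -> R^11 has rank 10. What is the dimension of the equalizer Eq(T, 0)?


The equalizer of f and the zero map is ker(f).
By the rank-nullity theorem: dim(ker(f)) = dim(domain) - rank(f).
dim(ker(f)) = 14 - 10 = 4

4


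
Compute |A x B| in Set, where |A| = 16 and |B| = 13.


In Set, the product A x B is the Cartesian product.
By the universal property, |A x B| = |A| * |B|.
|A x B| = 16 * 13 = 208

208


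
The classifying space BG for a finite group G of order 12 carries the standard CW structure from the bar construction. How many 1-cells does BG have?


In the bar-construction CW model of BG, the n-cells are indexed by
n-tuples [g_1|...|g_n] of non-identity elements of G (degenerate
simplices with some g_i = e do not contribute cells), so there are
(|G| - 1)^n n-cells.
For dim = 1 with |G| = 12:
cells = (12 - 1)^1 = 11^1 = 11

11


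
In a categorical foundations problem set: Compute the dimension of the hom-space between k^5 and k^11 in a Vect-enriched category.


In Vect-enriched categories, Hom(k^n, k^m) is the space of m x n matrices.
dim(Hom(k^5, k^11)) = 11 * 5 = 55

55


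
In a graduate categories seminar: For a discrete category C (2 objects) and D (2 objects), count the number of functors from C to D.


A functor from a discrete category C to D is determined by
where each object maps. Each of the 2 objects of C can map
to any of the 2 objects of D independently.
Number of functors = 2^2 = 4

4


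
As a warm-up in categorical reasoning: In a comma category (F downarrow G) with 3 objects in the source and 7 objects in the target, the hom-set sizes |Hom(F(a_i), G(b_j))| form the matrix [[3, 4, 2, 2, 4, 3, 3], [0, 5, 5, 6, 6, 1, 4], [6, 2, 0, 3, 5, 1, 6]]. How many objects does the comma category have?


Objects of (F downarrow G) are triples (a, b, h: F(a)->G(b)).
The count equals the sum of all entries in the hom-matrix.
sum(row 0) = 21
sum(row 1) = 27
sum(row 2) = 23
Grand total = 71

71


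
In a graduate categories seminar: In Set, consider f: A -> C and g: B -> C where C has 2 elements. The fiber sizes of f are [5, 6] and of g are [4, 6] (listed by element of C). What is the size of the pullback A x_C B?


The pullback A x_C B consists of pairs (a, b) with f(a) = g(b).
For each element c in C, the fiber product has |f^-1(c)| * |g^-1(c)| elements.
Summing over C: 5 * 4 + 6 * 6
= 20 + 36 = 56

56


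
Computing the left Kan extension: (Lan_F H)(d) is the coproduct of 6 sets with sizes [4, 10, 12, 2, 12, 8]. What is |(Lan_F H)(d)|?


Pointwise, the left Kan extension (Lan_F H)(d) is the colimit, indexed
by the comma category (F downarrow d), of H composed with the
projection (F downarrow d) -> C. Here that colimit is given
as a coproduct (disjoint union) of sets, so its cardinality is the
sum of the sizes of the summands.
Coproduct of sets with sizes: 4 + 10 + 12 + 2 + 12 + 8
= 48

48


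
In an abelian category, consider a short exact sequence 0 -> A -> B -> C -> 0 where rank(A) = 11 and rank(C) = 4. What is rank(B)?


For a short exact sequence 0 -> A -> B -> C -> 0,
rank is additive: rank(B) = rank(A) + rank(C).
rank(B) = 11 + 4 = 15

15


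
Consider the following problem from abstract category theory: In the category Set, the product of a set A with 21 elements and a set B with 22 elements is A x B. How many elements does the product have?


In Set, the product A x B is the Cartesian product.
By the universal property, |A x B| = |A| * |B|.
|A x B| = 21 * 22 = 462

462


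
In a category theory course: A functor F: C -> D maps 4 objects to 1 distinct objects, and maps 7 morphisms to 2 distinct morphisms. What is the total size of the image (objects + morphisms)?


The image of F consists of distinct objects and distinct morphisms.
|Im(F)| on objects = 1
|Im(F)| on morphisms = 2
Total image cardinality = 1 + 2 = 3

3


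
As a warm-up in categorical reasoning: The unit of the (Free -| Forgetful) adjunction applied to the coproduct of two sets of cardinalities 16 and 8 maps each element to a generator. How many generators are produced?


The unit eta_X: X -> U(F(X)) of the Free-Forgetful adjunction
maps each element of X to a generator of F(X). For X = S + T (disjoint
union in Set), |S + T| = |S| + |T|.
Total mappings = 16 + 8 = 24.

24


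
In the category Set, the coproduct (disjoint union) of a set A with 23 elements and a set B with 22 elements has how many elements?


In Set, the coproduct A + B is the disjoint union.
|A + B| = |A| + |B| = 23 + 22 = 45

45


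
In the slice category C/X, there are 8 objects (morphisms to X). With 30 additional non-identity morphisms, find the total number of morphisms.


In the slice category C/X, objects are morphisms to X.
Identity morphisms: 8 (one per object of C/X).
Non-identity morphisms: 30.
Total = 8 + 30 = 38

38


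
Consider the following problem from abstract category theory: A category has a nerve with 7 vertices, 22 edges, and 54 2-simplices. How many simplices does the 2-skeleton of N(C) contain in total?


The 2-skeleton of the nerve N(C) consists of simplices in dimensions 0, 1, 2:
  |N(C)_0| = 7 (objects)
  |N(C)_1| = 22 (morphisms)
  |N(C)_2| = 54 (composable pairs)
Total = 7 + 22 + 54 = 83

83


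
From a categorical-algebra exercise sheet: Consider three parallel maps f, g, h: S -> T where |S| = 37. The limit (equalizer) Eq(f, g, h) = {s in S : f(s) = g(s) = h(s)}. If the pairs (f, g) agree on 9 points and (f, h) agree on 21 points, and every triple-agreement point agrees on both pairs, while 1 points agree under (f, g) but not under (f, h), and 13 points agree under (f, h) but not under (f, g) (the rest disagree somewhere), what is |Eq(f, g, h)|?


Eq(f, g, h) is the triple-agreement set: points in S where all three
maps take the same value. Using inclusion-exclusion on the pairwise data:
Pair (f, g) agrees on 9 points; pair (f, h) on 21 points.
Points agreeing under (f, g) but not (f, h) = 1; under (f, h) but not (f, g) = 13.
Triple-agreement = agreement-in-(f, g) minus points that agree under (f, g) but not (f, h):
|Eq(f, g, h)| = 9 - 1 = 8
(cross-check via (f, h): 21 - 13 = 8.)

8


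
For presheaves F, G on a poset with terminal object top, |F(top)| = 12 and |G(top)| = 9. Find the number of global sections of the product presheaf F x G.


Global sections of a presheaf on a poset with terminal top satisfy
Gamma(H) ~ H(top). Presheaves admit pointwise products, so
(F x G)(top) = F(top) x G(top) (Cartesian product).
|Gamma(F x G)| = |F(top)| * |G(top)| = 12 * 9 = 108.

108


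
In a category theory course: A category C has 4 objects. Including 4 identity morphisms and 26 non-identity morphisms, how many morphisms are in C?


Each object has an identity morphism, giving 4 identities.
Adding the 26 non-identity morphisms:
Total = 4 + 26 = 30

30


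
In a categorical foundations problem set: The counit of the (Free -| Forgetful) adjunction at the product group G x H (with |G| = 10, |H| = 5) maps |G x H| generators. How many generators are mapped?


The counit epsilon_K: F(U(K)) -> K of the Free-Forgetful adjunction
maps |K| generators of F(U(K)) into K. For K = G x H (the product group),
|G x H| = |G| * |H|.
Total generators mapped = 10 * 5 = 50.

50


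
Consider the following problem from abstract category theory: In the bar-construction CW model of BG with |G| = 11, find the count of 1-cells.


In the bar-construction CW model of BG, the n-cells are indexed by
n-tuples [g_1|...|g_n] of non-identity elements of G (degenerate
simplices with some g_i = e do not contribute cells), so there are
(|G| - 1)^n n-cells.
For dim = 1 with |G| = 11:
cells = (11 - 1)^1 = 10^1 = 10

10


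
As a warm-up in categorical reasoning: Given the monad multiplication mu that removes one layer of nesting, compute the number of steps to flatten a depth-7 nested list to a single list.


Each application of mu: T^2 -> T removes one layer of nesting.
Starting at depth 7 (i.e., T^7(X)), we need to reach T(X).
Number of mu applications = 7 - 1 = 6

6


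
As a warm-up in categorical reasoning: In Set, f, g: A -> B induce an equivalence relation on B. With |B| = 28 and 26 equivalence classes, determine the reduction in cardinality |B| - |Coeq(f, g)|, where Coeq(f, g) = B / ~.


The coequalizer Coeq(f, g) = B / ~ has one element per equivalence class.
|B| = 28, |Coeq(f, g)| = 26.
|B| - |Coeq(f, g)| = 28 - 26 = 2.

2


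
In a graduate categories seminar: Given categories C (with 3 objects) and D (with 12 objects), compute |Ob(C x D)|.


The product category C x D has objects that are pairs (c, d).
Number of pairs = |Ob(C)| * |Ob(D)| = 3 * 12 = 36

36


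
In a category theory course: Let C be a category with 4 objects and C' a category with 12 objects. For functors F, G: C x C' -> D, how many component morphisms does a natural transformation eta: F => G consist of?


A natural transformation eta: F => G assigns one component morphism per
object of the domain category.
The domain is the product category C x C', so
|Ob(C x C')| = |Ob(C)| * |Ob(C')| = 4 * 12 = 48.
Therefore eta has 48 component morphisms.

48


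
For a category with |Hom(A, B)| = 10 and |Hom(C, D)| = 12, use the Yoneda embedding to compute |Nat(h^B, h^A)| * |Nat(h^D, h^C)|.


By the Yoneda lemma, Nat(h^B, h^A) is isomorphic to Hom(A, B),
so |Nat(h^B, h^A)| = |Hom(A, B)| and |Nat(h^D, h^C)| = |Hom(C, D)|.
|Hom(A, B)| = 10, |Hom(C, D)| = 12.
|Nat(h^B, h^A) x Nat(h^D, h^C)| = 10 * 12 = 120

120


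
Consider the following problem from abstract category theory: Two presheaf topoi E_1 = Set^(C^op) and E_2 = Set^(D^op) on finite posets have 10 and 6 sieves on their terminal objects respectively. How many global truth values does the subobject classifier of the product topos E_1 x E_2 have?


In a product of presheaf topoi E_1 x E_2, the subobject classifier
is Omega = Omega_1 x Omega_2 (componentwise), so
|Omega(top)| = |Omega_1(top_1)| * |Omega_2(top_2)|.
= 10 * 6 = 60.

60


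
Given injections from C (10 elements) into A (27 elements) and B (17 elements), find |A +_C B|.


The pushout A +_C B identifies the images of C in A and B.
|A +_C B| = |A| + |B| - |C| (for injections).
= 27 + 17 - 10 = 34

34


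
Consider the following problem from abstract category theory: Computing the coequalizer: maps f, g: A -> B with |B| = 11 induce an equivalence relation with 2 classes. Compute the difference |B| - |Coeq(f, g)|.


The coequalizer Coeq(f, g) = B / ~ has one element per equivalence class.
|B| = 11, |Coeq(f, g)| = 2.
|B| - |Coeq(f, g)| = 11 - 2 = 9.

9


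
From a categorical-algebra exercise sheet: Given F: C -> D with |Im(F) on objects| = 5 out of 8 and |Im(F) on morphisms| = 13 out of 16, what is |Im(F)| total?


The image of F consists of distinct objects and distinct morphisms.
|Im(F)| on objects = 5
|Im(F)| on morphisms = 13
Total image cardinality = 5 + 13 = 18

18


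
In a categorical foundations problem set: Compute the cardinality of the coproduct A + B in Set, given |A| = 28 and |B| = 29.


In Set, the coproduct A + B is the disjoint union.
|A + B| = |A| + |B| = 28 + 29 = 57

57


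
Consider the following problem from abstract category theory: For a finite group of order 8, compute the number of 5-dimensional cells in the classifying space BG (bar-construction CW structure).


In the bar-construction CW model of BG, the n-cells are indexed by
n-tuples [g_1|...|g_n] of non-identity elements of G (degenerate
simplices with some g_i = e do not contribute cells), so there are
(|G| - 1)^n n-cells.
For dim = 5 with |G| = 8:
cells = (8 - 1)^5 = 7^5 = 16807

16807


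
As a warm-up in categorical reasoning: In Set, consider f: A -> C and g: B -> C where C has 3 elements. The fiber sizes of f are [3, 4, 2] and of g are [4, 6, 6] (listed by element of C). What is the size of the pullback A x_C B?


The pullback A x_C B consists of pairs (a, b) with f(a) = g(b).
For each element c in C, the fiber product has |f^-1(c)| * |g^-1(c)| elements.
Summing over C: 3 * 4 + 4 * 6 + 2 * 6
= 12 + 24 + 12 = 48

48


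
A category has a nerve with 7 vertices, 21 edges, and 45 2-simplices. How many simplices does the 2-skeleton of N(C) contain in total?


The 2-skeleton of the nerve N(C) consists of simplices in dimensions 0, 1, 2:
  |N(C)_0| = 7 (objects)
  |N(C)_1| = 21 (morphisms)
  |N(C)_2| = 45 (composable pairs)
Total = 7 + 21 + 45 = 73

73


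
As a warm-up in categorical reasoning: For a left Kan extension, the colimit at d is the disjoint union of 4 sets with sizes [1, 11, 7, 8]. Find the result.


Pointwise, the left Kan extension (Lan_F H)(d) is the colimit, indexed
by the comma category (F downarrow d), of H composed with the
projection (F downarrow d) -> C. Here that colimit is given
as a coproduct (disjoint union) of sets, so its cardinality is the
sum of the sizes of the summands.
Coproduct of sets with sizes: 1 + 11 + 7 + 8
= 27

27


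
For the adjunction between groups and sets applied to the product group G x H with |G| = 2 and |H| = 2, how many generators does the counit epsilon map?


The counit epsilon_K: F(U(K)) -> K of the Free-Forgetful adjunction
maps |K| generators of F(U(K)) into K. For K = G x H (the product group),
|G x H| = |G| * |H|.
Total generators mapped = 2 * 2 = 4.

4


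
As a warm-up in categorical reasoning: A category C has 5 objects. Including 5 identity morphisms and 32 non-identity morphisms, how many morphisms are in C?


Each object has an identity morphism, giving 5 identities.
Adding the 32 non-identity morphisms:
Total = 5 + 32 = 37

37


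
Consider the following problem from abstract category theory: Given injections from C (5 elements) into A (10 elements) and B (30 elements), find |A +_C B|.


The pushout A +_C B identifies the images of C in A and B.
|A +_C B| = |A| + |B| - |C| (for injections).
= 10 + 30 - 5 = 35

35


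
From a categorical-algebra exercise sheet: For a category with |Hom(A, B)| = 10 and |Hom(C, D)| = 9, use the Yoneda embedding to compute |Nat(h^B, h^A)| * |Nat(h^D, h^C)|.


By the Yoneda lemma, Nat(h^B, h^A) is isomorphic to Hom(A, B),
so |Nat(h^B, h^A)| = |Hom(A, B)| and |Nat(h^D, h^C)| = |Hom(C, D)|.
|Hom(A, B)| = 10, |Hom(C, D)| = 9.
|Nat(h^B, h^A) x Nat(h^D, h^C)| = 10 * 9 = 90

90


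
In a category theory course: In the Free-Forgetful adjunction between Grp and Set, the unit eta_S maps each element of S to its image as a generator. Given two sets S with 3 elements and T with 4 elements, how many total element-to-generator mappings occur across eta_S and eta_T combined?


The unit eta_X: X -> U(F(X)) of the Free-Forgetful adjunction
maps each element of X to a generator of F(X). For X = S + T (disjoint
union in Set), |S + T| = |S| + |T|.
Total mappings = 3 + 4 = 7.

7


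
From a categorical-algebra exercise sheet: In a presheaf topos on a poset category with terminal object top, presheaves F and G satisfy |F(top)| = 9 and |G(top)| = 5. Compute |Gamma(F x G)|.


Global sections of a presheaf on a poset with terminal top satisfy
Gamma(H) ~ H(top). Presheaves admit pointwise products, so
(F x G)(top) = F(top) x G(top) (Cartesian product).
|Gamma(F x G)| = |F(top)| * |G(top)| = 9 * 5 = 45.

45


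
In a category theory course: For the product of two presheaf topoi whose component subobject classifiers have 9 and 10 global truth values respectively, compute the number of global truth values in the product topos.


In a product of presheaf topoi E_1 x E_2, the subobject classifier
is Omega = Omega_1 x Omega_2 (componentwise), so
|Omega(top)| = |Omega_1(top_1)| * |Omega_2(top_2)|.
= 9 * 10 = 90.

90


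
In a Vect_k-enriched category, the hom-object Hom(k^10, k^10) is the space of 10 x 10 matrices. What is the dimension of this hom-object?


In Vect-enriched categories, Hom(k^n, k^m) is the space of m x n matrices.
dim(Hom(k^10, k^10)) = 10 * 10 = 100

100


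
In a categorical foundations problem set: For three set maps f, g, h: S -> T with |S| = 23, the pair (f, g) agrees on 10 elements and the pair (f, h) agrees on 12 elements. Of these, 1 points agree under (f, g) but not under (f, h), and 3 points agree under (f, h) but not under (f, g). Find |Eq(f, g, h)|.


Eq(f, g, h) is the triple-agreement set: points in S where all three
maps take the same value. Using inclusion-exclusion on the pairwise data:
Pair (f, g) agrees on 10 points; pair (f, h) on 12 points.
Points agreeing under (f, g) but not (f, h) = 1; under (f, h) but not (f, g) = 3.
Triple-agreement = agreement-in-(f, g) minus points that agree under (f, g) but not (f, h):
|Eq(f, g, h)| = 10 - 1 = 9
(cross-check via (f, h): 12 - 3 = 9.)

9


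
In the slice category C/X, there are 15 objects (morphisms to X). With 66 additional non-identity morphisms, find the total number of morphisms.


In the slice category C/X, objects are morphisms to X.
Identity morphisms: 15 (one per object of C/X).
Non-identity morphisms: 66.
Total = 15 + 66 = 81

81


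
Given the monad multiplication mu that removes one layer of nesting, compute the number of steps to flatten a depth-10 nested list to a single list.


Each application of mu: T^2 -> T removes one layer of nesting.
Starting at depth 10 (i.e., T^10(X)), we need to reach T(X).
Number of mu applications = 10 - 1 = 9

9


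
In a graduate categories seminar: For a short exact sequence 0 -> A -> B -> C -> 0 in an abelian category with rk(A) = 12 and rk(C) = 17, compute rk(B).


For a short exact sequence 0 -> A -> B -> C -> 0,
rank is additive: rank(B) = rank(A) + rank(C).
rank(B) = 12 + 17 = 29

29


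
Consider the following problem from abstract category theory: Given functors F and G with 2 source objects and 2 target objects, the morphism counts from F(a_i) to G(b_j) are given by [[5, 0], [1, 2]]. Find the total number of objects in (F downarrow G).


Objects of (F downarrow G) are triples (a, b, h: F(a)->G(b)).
The count equals the sum of all entries in the hom-matrix.
sum(row 0) = 5
sum(row 1) = 3
Grand total = 8

8


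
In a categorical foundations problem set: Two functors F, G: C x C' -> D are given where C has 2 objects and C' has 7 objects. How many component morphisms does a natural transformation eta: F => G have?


A natural transformation eta: F => G assigns one component morphism per
object of the domain category.
The domain is the product category C x C', so
|Ob(C x C')| = |Ob(C)| * |Ob(C')| = 2 * 7 = 14.
Therefore eta has 14 component morphisms.

14


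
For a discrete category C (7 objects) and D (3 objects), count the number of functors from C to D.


A functor from a discrete category C to D is determined by
where each object maps. Each of the 7 objects of C can map
to any of the 3 objects of D independently.
Number of functors = 3^7 = 2187

2187


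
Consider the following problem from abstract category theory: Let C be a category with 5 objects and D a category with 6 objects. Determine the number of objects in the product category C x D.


The product category C x D has objects that are pairs (c, d).
Number of pairs = |Ob(C)| * |Ob(D)| = 5 * 6 = 30

30


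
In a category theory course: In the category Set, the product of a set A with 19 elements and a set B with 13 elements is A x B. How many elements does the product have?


In Set, the product A x B is the Cartesian product.
By the universal property, |A x B| = |A| * |B|.
|A x B| = 19 * 13 = 247

247


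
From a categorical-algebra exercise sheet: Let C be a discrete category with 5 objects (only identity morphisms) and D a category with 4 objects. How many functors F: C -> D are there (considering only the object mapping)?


A functor from a discrete category C to D is determined by
where each object maps. Each of the 5 objects of C can map
to any of the 4 objects of D independently.
Number of functors = 4^5 = 1024

1024


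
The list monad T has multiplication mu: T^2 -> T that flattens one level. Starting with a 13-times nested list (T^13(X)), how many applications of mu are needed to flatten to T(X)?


Each application of mu: T^2 -> T removes one layer of nesting.
Starting at depth 13 (i.e., T^13(X)), we need to reach T(X).
Number of mu applications = 13 - 1 = 12

12


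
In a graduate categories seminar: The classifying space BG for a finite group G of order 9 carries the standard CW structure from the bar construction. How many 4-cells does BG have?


In the bar-construction CW model of BG, the n-cells are indexed by
n-tuples [g_1|...|g_n] of non-identity elements of G (degenerate
simplices with some g_i = e do not contribute cells), so there are
(|G| - 1)^n n-cells.
For dim = 4 with |G| = 9:
cells = (9 - 1)^4 = 8^4 = 4096

4096


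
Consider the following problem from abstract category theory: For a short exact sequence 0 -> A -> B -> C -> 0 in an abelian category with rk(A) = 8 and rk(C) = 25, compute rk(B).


For a short exact sequence 0 -> A -> B -> C -> 0,
rank is additive: rank(B) = rank(A) + rank(C).
rank(B) = 8 + 25 = 33

33


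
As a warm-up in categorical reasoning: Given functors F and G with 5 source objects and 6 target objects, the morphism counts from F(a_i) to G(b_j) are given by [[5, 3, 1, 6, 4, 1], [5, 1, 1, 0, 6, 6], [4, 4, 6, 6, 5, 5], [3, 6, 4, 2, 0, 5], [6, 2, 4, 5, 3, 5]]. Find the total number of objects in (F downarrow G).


Objects of (F downarrow G) are triples (a, b, h: F(a)->G(b)).
The count equals the sum of all entries in the hom-matrix.
sum(row 0) = 20
sum(row 1) = 19
sum(row 2) = 30
sum(row 3) = 20
sum(row 4) = 25
Grand total = 114

114


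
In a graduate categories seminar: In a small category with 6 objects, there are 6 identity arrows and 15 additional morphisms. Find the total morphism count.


Each object has an identity morphism, giving 6 identities.
Adding the 15 non-identity morphisms:
Total = 6 + 15 = 21

21


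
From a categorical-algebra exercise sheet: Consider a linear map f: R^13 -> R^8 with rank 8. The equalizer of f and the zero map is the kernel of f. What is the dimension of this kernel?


The equalizer of f and the zero map is ker(f).
By the rank-nullity theorem: dim(ker(f)) = dim(domain) - rank(f).
dim(ker(f)) = 13 - 8 = 5

5


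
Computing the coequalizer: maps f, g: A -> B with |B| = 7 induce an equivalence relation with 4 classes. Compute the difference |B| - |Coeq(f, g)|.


The coequalizer Coeq(f, g) = B / ~ has one element per equivalence class.
|B| = 7, |Coeq(f, g)| = 4.
|B| - |Coeq(f, g)| = 7 - 4 = 3.

3


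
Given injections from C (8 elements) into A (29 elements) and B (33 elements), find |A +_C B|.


The pushout A +_C B identifies the images of C in A and B.
|A +_C B| = |A| + |B| - |C| (for injections).
= 29 + 33 - 8 = 54

54


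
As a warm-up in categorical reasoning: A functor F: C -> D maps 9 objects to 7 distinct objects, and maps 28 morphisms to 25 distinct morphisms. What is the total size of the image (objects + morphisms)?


The image of F consists of distinct objects and distinct morphisms.
|Im(F)| on objects = 7
|Im(F)| on morphisms = 25
Total image cardinality = 7 + 25 = 32

32


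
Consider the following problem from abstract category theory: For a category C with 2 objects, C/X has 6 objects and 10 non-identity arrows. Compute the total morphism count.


In the slice category C/X, objects are morphisms to X.
Identity morphisms: 6 (one per object of C/X).
Non-identity morphisms: 10.
Total = 6 + 10 = 16

16


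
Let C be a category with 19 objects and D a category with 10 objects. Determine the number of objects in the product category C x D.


The product category C x D has objects that are pairs (c, d).
Number of pairs = |Ob(C)| * |Ob(D)| = 19 * 10 = 190

190


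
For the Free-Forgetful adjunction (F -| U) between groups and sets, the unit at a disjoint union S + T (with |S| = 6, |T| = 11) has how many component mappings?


The unit eta_X: X -> U(F(X)) of the Free-Forgetful adjunction
maps each element of X to a generator of F(X). For X = S + T (disjoint
union in Set), |S + T| = |S| + |T|.
Total mappings = 6 + 11 = 17.

17


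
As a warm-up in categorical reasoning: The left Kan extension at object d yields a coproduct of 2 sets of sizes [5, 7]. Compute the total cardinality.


Pointwise, the left Kan extension (Lan_F H)(d) is the colimit, indexed
by the comma category (F downarrow d), of H composed with the
projection (F downarrow d) -> C. Here that colimit is given
as a coproduct (disjoint union) of sets, so its cardinality is the
sum of the sizes of the summands.
Coproduct of sets with sizes: 5 + 7
= 12

12
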